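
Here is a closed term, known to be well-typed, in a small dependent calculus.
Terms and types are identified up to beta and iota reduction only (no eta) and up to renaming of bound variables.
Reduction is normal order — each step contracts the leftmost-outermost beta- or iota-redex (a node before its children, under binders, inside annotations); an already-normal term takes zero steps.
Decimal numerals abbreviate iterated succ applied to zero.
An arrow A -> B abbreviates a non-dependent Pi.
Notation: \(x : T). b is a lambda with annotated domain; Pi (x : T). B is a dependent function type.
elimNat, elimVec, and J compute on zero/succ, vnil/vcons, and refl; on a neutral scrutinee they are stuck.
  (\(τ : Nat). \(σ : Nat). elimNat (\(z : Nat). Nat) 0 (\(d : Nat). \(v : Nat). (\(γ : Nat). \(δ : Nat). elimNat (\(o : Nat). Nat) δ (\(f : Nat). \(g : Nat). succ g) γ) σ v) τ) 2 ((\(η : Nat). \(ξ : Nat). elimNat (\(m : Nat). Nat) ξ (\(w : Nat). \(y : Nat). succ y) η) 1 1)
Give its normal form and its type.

reduced normal form:
  4
the term's type:
  Nat


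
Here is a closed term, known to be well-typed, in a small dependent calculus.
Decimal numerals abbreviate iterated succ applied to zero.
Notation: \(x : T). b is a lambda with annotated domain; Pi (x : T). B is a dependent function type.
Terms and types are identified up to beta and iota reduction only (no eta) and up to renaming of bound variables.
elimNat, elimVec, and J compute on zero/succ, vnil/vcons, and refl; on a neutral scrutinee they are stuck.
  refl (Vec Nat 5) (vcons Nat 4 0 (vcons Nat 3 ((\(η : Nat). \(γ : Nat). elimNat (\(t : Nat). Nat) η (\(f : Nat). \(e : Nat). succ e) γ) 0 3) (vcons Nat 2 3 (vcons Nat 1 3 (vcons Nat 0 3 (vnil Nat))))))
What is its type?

inferred type:
  Eq (Vec Nat 5) (vcons Nat 4 0 (vcons Nat 3 3 (vcons Nat 2 3 (vcons Nat 1 3 (vcons Nat 0 3 (vnil Nat)))))) (vcons Nat 4 0 (vcons Nat 3 3 (vcons Nat 2 3 (vcons Nat 1 3 (vcons Nat 0 3 (vnil Nat))))))


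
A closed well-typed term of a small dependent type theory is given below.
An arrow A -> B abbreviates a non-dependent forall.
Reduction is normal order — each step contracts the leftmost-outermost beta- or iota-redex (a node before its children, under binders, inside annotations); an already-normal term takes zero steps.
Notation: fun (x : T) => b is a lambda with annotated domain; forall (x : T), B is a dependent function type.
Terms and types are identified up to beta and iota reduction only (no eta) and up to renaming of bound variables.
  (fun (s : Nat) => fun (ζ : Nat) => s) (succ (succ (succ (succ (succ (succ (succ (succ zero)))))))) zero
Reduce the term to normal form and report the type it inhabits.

normal form:
  succ (succ (succ (succ (succ (succ (succ (succ zero)))))))
inferred type:
  Nat
observation: 2 normal-order steps normalize the term, beginning with a beta-redex.


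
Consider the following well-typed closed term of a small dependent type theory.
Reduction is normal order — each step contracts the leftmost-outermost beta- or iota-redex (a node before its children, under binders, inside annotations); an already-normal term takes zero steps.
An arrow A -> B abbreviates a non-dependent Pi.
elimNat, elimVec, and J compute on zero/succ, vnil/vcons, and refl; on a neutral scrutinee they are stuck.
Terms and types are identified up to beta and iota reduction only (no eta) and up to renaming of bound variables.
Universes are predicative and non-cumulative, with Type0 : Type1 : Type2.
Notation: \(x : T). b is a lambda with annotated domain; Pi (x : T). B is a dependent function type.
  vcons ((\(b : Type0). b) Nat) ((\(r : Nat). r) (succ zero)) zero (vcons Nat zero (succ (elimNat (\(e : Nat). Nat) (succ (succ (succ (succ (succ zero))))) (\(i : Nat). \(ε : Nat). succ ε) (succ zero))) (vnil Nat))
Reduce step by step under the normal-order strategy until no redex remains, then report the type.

normal-order reduction sequence:
  vcons ((\(b : Type0). b) Nat) ((\(r : Nat). r) (succ zero)) zero (vcons Nat zero (succ (elimNat (\(e : Nat). Nat) (succ (succ (succ (succ (succ zero))))) (\(i : Nat). \(ε : Nat). succ ε) (succ zero))) (vnil Nat))
  ~> vcons Nat ((\(b : Nat). b) (succ zero)) zero (vcons Nat zero (succ (elimNat (\(r : Nat). Nat) (succ (succ (succ (succ (succ zero))))) (\(e : Nat). \(i : Nat). succ i) (succ zero))) (vnil Nat))
  ~> vcons Nat (succ zero) zero (vcons Nat zero (succ (elimNat (\(b : Nat). Nat) (succ (succ (succ (succ (succ zero))))) (\(r : Nat). \(e : Nat). succ e) (succ zero))) (vnil Nat))
  ~> vcons Nat (succ zero) zero (vcons Nat zero (succ ((\(b : Nat). \(r : Nat). succ r) zero (elimNat (\(e : Nat). Nat) (succ (succ (succ (succ (succ zero))))) (\(i : Nat). \(ε : Nat). succ ε) zero))) (vnil Nat))
  ~> vcons Nat (succ zero) zero (vcons Nat zero (succ ((\(b : Nat). succ b) (elimNat (\(r : Nat). Nat) (succ (succ (succ (succ (succ zero))))) (\(e : Nat). \(i : Nat). succ i) zero))) (vnil Nat))
  ~> vcons Nat (succ zero) zero (vcons Nat zero (succ (succ (elimNat (\(b : Nat). Nat) (succ (succ (succ (succ (succ zero))))) (\(r : Nat). \(e : Nat). succ e) zero))) (vnil Nat))
  ~> vcons Nat (succ zero) zero (vcons Nat zero (succ (succ (succ (succ (succ (succ (succ zero))))))) (vnil Nat))
type:
  Vec Nat (succ (succ zero))


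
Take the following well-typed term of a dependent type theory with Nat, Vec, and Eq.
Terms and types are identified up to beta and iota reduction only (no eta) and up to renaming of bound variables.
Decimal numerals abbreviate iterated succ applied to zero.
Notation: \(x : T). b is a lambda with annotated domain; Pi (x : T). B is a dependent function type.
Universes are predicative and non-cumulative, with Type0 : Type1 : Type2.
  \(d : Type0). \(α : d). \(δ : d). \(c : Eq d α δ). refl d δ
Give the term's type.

type:
  Pi (d : Type0). Pi (α : d). Pi (δ : d). Pi (c : Eq d α δ). Eq d δ δ


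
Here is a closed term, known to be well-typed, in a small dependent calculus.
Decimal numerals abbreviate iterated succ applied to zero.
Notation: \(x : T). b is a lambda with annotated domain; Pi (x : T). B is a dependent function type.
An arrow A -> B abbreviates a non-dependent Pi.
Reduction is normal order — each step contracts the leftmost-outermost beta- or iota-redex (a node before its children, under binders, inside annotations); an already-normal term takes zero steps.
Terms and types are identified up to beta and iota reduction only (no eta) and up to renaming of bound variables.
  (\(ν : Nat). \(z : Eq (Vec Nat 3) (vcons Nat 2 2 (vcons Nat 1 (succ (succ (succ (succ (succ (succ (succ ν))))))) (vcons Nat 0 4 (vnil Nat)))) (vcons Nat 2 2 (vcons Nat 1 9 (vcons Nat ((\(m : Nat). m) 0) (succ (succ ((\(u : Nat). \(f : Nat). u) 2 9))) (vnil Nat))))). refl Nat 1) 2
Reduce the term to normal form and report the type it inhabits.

reduced normal form:
  \(ν : Eq (Vec Nat 3) (vcons Nat 2 2 (vcons Nat 1 9 (vcons Nat 0 4 (vnil Nat)))) (vcons Nat 2 2 (vcons Nat 1 9 (vcons Nat 0 4 (vnil Nat))))). refl Nat 1
type:
  Eq (Vec Nat 3) (vcons Nat 2 2 (vcons Nat 1 9 (vcons Nat 0 4 (vnil Nat)))) (vcons Nat 2 2 (vcons Nat 1 9 (vcons Nat 0 4 (vnil Nat)))) -> Eq Nat 1 1
observation: reduction starts at a beta-redex, and 4 normal-order steps reach the normal form.


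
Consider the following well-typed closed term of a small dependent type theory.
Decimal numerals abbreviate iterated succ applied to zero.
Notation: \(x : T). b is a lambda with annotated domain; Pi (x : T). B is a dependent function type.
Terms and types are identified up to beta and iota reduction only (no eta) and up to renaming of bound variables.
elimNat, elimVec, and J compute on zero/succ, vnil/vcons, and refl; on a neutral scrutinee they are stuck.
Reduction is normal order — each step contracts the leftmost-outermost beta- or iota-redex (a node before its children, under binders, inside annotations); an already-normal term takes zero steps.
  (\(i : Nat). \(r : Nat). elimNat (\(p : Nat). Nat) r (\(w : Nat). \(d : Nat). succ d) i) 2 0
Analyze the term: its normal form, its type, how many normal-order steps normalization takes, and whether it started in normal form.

reduced normal form:
  2
inferred type:
  Nat
normal-order step count: 9
started in normal form: no
first redex: a beta-redex


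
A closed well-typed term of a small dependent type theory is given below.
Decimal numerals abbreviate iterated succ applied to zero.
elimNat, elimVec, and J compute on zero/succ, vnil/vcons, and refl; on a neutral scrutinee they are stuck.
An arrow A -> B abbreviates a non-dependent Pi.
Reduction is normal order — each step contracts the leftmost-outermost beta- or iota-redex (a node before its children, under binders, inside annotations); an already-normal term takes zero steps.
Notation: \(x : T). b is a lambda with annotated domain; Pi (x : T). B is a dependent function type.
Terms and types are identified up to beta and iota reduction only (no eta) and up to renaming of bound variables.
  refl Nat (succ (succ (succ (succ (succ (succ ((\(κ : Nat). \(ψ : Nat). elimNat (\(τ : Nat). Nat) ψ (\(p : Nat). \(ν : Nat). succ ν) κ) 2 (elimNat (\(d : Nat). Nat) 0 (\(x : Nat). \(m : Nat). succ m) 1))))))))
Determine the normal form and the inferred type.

normal form:
  refl Nat 9
type:
  Eq Nat 9 9


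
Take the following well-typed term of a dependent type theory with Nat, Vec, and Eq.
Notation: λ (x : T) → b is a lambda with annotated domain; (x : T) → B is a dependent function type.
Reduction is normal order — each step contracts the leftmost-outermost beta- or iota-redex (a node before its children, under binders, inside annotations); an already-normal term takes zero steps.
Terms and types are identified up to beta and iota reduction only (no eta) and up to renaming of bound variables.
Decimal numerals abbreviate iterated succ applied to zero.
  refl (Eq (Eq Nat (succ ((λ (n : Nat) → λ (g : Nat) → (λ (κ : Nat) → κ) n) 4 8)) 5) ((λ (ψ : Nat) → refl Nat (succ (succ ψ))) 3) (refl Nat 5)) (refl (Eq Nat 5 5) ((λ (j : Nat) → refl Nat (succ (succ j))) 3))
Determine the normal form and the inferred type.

reduced normal form:
  refl (Eq (Eq Nat 5 5) (refl Nat 5) (refl Nat 5)) (refl (Eq Nat 5 5) (refl Nat 5))
the term's type:
  Eq (Eq (Eq Nat 5 5) (refl Nat 5) (refl Nat 5)) (refl (Eq Nat 5 5) (refl Nat 5)) (refl (Eq Nat 5 5) (refl Nat 5))


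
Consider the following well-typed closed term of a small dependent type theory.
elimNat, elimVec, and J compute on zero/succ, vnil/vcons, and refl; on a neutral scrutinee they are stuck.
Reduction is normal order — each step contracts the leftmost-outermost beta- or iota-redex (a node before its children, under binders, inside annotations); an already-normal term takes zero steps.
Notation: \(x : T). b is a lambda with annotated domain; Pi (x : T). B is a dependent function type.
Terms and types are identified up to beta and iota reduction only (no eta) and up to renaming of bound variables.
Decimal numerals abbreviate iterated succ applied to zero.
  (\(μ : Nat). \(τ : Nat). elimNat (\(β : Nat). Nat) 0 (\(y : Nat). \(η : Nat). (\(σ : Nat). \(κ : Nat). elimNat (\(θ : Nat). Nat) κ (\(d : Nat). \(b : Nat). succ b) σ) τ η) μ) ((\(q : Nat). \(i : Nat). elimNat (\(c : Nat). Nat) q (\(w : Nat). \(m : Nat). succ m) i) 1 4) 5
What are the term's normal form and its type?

reduced normal form:
  25
the term's type:
  Nat
observation: contracting a beta-redex first, the term normalizes in 51 steps.


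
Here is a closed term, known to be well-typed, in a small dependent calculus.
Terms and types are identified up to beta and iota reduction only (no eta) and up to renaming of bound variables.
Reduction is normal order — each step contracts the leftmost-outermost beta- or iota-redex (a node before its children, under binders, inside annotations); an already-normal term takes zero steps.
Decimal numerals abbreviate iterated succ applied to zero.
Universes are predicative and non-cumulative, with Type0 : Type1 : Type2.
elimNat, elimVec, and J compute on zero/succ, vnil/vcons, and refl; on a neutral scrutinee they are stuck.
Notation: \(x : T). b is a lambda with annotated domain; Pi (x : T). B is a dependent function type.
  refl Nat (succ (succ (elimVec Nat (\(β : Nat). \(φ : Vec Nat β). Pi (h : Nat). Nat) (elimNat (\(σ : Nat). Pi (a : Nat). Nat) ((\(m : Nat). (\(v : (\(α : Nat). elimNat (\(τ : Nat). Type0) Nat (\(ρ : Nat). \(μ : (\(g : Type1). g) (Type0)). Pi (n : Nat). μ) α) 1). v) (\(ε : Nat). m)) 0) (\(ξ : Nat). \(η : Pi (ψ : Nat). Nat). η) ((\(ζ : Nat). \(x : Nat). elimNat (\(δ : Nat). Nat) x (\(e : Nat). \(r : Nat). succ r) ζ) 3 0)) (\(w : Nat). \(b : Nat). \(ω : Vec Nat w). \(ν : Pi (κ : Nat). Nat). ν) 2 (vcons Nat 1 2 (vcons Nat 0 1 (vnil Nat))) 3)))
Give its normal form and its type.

normal form:
  refl Nat 2
inferred type:
  Eq Nat 2 2


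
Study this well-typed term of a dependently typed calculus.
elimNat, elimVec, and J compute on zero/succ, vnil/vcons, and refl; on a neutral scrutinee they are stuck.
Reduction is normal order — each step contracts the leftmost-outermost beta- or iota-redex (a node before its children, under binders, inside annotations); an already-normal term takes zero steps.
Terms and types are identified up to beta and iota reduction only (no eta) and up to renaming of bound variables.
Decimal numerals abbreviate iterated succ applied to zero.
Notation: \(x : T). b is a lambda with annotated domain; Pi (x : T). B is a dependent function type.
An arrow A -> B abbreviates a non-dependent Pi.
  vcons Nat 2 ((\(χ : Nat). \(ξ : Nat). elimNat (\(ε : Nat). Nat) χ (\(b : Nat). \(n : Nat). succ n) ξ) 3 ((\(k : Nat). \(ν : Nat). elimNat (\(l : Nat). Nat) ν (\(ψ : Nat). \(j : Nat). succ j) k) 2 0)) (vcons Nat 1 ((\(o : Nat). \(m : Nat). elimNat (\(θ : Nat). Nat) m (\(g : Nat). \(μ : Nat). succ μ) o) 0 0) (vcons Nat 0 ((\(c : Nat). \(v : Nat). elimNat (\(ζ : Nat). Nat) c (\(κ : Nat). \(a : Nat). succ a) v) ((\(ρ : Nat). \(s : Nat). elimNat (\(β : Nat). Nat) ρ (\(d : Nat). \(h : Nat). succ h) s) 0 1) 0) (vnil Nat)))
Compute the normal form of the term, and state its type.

reduced normal form:
  vcons Nat 2 5 (vcons Nat 1 0 (vcons Nat 0 1 (vnil Nat)))
type:
  Vec Nat 3
observation: reduction starts at a beta-redex, and 30 normal-order steps reach the normal form.


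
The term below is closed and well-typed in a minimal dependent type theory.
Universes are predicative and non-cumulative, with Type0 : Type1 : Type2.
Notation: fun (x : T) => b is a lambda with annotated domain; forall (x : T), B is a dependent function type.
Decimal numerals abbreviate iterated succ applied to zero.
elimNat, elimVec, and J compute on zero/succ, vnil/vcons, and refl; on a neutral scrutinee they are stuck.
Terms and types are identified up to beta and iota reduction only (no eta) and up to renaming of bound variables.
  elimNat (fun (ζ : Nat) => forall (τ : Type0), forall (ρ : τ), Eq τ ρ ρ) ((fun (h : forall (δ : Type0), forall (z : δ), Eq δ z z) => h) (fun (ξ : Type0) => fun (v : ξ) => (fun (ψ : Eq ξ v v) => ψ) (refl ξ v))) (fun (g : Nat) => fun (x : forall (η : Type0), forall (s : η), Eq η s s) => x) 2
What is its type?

inferred type:
  forall (ζ : Type0), forall (τ : ζ), Eq ζ τ τ


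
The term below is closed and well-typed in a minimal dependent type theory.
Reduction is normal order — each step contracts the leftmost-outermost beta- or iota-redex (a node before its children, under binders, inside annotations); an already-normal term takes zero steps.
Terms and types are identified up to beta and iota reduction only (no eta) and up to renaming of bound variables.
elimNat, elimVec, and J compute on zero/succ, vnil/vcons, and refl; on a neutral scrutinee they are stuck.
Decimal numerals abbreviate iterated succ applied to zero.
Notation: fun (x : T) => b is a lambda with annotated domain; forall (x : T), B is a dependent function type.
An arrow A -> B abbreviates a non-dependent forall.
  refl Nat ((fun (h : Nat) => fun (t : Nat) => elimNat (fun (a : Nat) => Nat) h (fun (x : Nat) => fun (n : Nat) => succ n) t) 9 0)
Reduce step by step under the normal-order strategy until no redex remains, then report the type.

reduction (normal order):
  refl Nat ((fun (h : Nat) => fun (t : Nat) => elimNat (fun (a : Nat) => Nat) h (fun (x : Nat) => fun (n : Nat) => succ n) t) 9 0)
  ~> refl Nat ((fun (h : Nat) => elimNat (fun (t : Nat) => Nat) 9 (fun (a : Nat) => fun (x : Nat) => succ x) h) 0)
  ~> refl Nat (elimNat (fun (h : Nat) => Nat) 9 (fun (t : Nat) => fun (a : Nat) => succ a) 0)
  ~> refl Nat 9
the term's type:
  Eq Nat 9 9


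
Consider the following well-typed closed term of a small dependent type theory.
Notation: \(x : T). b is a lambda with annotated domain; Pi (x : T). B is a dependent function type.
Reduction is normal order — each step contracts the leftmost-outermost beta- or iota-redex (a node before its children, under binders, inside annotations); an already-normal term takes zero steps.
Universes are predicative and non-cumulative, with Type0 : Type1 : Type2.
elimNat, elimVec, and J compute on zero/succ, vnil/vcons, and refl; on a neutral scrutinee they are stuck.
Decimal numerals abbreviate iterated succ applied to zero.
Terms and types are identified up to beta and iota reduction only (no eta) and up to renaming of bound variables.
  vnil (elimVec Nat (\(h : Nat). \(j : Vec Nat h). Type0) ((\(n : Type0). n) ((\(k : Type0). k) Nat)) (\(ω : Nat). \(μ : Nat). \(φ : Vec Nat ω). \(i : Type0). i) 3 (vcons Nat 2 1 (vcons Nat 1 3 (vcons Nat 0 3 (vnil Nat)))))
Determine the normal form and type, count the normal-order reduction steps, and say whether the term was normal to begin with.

normal form:
  vnil Nat
type:
  Vec Nat 0
steps to reach normal form (normal order): 18
already normal: no
first redex: an elimVec iota-redex


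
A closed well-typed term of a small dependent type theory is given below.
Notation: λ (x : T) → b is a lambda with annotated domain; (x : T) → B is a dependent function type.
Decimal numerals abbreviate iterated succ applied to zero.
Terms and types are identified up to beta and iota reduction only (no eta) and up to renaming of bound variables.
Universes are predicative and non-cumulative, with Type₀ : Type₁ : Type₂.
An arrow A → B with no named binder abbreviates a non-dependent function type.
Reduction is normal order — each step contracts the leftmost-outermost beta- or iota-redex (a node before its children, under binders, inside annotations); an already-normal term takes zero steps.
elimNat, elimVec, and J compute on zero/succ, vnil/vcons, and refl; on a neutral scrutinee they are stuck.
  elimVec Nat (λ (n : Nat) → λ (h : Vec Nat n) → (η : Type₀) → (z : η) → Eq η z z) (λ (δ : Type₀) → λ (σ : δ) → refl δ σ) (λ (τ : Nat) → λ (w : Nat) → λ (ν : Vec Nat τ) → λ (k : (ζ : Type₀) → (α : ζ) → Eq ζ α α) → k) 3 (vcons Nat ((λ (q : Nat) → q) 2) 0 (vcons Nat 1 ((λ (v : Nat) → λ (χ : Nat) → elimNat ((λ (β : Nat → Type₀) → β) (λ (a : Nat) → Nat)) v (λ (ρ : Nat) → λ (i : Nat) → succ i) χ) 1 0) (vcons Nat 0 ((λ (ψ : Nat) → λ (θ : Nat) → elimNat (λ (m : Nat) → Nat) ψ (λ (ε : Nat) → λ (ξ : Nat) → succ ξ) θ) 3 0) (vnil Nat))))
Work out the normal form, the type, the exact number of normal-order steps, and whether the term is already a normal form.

reduced normal form:
  λ (n : Type₀) → λ (h : n) → refl n h
inferred type:
  (n : Type₀) → (h : n) → Eq n h h
reduction steps (normal order): 16
term was already normal: no
first redex: an elimVec iota-redex


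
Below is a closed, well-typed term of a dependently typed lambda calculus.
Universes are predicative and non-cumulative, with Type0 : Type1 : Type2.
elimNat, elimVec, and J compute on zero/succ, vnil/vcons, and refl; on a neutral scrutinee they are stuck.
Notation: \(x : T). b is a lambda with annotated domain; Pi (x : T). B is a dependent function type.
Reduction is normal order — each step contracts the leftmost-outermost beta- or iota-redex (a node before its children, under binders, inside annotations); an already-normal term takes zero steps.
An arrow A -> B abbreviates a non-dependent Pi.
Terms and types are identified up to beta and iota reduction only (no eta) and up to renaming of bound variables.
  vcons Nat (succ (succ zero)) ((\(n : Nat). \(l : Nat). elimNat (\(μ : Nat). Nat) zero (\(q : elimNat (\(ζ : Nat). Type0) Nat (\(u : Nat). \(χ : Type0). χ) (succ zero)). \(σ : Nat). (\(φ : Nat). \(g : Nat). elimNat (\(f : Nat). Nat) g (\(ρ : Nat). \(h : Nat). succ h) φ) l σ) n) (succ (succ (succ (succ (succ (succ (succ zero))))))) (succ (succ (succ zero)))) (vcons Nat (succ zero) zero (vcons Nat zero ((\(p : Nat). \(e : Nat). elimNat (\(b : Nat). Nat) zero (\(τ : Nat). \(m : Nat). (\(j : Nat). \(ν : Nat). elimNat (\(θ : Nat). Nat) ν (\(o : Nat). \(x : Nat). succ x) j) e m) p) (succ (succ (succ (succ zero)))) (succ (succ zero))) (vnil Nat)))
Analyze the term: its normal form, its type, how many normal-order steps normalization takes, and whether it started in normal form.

reduced normal form:
  vcons Nat (succ (succ zero)) (succ (succ (succ (succ (succ (succ (succ (succ (succ (succ (succ (succ (succ (succ (succ (succ (succ (succ (succ (succ (succ zero))))))))))))))))))))) (vcons Nat (succ zero) zero (vcons Nat zero (succ (succ (succ (succ (succ (succ (succ (succ zero)))))))) (vnil Nat)))
type:
  Vec Nat (succ (succ (succ zero)))
steps to reach normal form (normal order): 159
already normal: no
first contracted redex: a beta-redex


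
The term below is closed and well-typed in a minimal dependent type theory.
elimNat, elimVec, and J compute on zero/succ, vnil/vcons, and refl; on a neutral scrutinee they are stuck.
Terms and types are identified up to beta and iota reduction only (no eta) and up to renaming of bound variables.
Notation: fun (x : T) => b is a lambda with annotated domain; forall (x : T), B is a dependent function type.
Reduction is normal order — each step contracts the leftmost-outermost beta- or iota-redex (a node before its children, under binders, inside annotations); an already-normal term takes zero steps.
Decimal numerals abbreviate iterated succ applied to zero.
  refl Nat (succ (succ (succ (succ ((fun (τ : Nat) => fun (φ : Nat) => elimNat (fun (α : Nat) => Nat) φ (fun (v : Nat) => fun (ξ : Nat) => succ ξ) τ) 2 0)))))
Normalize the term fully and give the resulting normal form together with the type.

normal form:
  refl Nat 6
type:
  Eq Nat 6 6
observation: normalization takes exactly 9 steps under the normal-order strategy.


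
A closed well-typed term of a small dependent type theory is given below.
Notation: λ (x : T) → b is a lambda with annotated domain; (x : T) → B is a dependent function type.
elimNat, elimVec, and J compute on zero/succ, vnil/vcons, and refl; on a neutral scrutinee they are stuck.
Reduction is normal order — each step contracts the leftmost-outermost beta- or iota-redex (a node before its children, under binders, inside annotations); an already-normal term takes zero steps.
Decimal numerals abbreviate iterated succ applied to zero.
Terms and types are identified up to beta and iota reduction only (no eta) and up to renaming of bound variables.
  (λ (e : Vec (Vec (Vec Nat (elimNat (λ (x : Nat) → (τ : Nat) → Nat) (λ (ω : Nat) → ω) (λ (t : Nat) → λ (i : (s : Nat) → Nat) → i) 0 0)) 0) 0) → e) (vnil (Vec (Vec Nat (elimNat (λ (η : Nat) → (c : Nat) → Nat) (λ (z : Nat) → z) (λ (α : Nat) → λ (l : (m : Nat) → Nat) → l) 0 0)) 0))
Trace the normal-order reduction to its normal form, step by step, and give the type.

reduction (normal order):
  (λ (e : Vec (Vec (Vec Nat (elimNat (λ (x : Nat) → (τ : Nat) → Nat) (λ (ω : Nat) → ω) (λ (t : Nat) → λ (i : (s : Nat) → Nat) → i) 0 0)) 0) 0) → e) (vnil (Vec (Vec Nat (elimNat (λ (η : Nat) → (c : Nat) → Nat) (λ (z : Nat) → z) (λ (α : Nat) → λ (l : (m : Nat) → Nat) → l) 0 0)) 0))
  ~> vnil (Vec (Vec Nat (elimNat (λ (e : Nat) → (x : Nat) → Nat) (λ (τ : Nat) → τ) (λ (ω : Nat) → λ (t : (i : Nat) → Nat) → t) 0 0)) 0)
  ~> vnil (Vec (Vec Nat ((λ (e : Nat) → e) 0)) 0)
  ~> vnil (Vec (Vec Nat 0) 0)
type:
  Vec (Vec (Vec Nat 0) 0) 0


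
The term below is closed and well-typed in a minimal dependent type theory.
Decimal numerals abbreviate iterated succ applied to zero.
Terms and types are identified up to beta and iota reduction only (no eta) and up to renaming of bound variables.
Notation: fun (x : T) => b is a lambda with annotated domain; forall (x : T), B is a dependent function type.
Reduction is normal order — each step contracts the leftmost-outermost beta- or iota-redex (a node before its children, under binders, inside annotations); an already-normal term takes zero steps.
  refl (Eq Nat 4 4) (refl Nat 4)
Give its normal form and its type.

normal form:
  refl (Eq Nat 4 4) (refl Nat 4)
the term's type:
  Eq (Eq Nat 4 4) (refl Nat 4) (refl Nat 4)


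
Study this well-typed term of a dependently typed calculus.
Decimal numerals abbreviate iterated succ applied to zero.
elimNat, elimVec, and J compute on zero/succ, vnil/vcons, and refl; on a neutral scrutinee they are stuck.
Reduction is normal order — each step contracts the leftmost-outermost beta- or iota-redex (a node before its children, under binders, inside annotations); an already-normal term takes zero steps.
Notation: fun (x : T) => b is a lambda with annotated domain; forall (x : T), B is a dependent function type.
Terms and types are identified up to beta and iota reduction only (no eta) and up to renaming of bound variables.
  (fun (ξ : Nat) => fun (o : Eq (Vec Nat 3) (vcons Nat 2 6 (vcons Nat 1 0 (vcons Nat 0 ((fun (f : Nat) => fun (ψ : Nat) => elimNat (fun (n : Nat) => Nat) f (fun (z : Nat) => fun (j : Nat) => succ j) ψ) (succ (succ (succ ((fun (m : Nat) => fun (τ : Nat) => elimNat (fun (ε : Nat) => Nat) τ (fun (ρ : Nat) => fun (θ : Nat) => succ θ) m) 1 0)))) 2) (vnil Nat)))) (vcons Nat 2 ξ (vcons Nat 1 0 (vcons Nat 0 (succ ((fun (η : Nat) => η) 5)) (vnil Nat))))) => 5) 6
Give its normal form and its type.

normal form:
  fun (ξ : Eq (Vec Nat 3) (vcons Nat 2 6 (vcons Nat 1 0 (vcons Nat 0 6 (vnil Nat)))) (vcons Nat 2 6 (vcons Nat 1 0 (vcons Nat 0 6 (vnil Nat))))) => 5
type:
  forall (ξ : Eq (Vec Nat 3) (vcons Nat 2 6 (vcons Nat 1 0 (vcons Nat 0 6 (vnil Nat)))) (vcons Nat 2 6 (vcons Nat 1 0 (vcons Nat 0 6 (vnil Nat))))), Nat
observation: the term reaches its normal form after 17 normal-order steps.


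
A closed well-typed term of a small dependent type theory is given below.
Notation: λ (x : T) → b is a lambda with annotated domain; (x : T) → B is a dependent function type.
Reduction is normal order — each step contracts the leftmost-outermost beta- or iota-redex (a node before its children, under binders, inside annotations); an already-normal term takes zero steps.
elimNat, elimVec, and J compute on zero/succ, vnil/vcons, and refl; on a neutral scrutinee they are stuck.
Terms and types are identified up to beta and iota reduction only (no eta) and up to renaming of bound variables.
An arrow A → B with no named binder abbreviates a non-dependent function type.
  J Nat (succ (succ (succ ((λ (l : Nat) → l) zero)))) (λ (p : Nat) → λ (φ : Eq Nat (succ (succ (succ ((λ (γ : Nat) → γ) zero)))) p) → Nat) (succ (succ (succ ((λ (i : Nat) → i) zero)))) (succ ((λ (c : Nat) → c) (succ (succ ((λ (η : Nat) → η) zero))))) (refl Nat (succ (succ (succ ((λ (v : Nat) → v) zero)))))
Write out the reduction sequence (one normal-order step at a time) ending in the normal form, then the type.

normal-order reduction:
  J Nat (succ (succ (succ ((λ (l : Nat) → l) zero)))) (λ (p : Nat) → λ (φ : Eq Nat (succ (succ (succ ((λ (γ : Nat) → γ) zero)))) p) → Nat) (succ (succ (succ ((λ (i : Nat) → i) zero)))) (succ ((λ (c : Nat) → c) (succ (succ ((λ (η : Nat) → η) zero))))) (refl Nat (succ (succ (succ ((λ (v : Nat) → v) zero)))))
  ~> succ (succ (succ ((λ (l : Nat) → l) zero)))
  ~> succ (succ (succ zero))
inferred type:
  Nat


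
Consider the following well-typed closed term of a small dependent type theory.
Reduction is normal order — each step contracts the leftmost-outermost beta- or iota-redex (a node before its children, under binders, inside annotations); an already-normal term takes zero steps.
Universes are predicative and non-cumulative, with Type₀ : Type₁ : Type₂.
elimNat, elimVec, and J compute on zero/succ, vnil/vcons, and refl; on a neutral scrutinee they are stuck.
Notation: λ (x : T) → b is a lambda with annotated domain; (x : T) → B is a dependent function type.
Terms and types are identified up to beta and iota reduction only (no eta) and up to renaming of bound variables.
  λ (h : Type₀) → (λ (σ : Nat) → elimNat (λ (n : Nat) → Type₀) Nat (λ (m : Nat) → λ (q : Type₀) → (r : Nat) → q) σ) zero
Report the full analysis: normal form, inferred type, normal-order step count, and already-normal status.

reduced normal form:
  λ (h : Type₀) → Nat
the term's type:
  (h : Type₀) → Type₀
reduction steps (normal order): 2
term was already normal: no
first redex: a beta-redex


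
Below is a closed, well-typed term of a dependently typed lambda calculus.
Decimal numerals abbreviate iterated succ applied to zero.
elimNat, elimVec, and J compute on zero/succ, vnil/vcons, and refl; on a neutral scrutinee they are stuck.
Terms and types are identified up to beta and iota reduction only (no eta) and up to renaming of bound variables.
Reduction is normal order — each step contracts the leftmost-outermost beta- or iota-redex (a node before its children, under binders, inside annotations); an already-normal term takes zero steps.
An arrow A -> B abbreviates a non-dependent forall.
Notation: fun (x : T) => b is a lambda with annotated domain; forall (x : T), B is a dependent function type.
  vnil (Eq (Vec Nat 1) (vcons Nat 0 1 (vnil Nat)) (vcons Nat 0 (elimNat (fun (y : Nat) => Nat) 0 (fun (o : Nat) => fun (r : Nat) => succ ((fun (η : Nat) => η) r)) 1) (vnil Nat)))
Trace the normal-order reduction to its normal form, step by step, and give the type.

normal-order reduction sequence:
  vnil (Eq (Vec Nat 1) (vcons Nat 0 1 (vnil Nat)) (vcons Nat 0 (elimNat (fun (y : Nat) => Nat) 0 (fun (o : Nat) => fun (r : Nat) => succ ((fun (η : Nat) => η) r)) 1) (vnil Nat)))
  ~> vnil (Eq (Vec Nat 1) (vcons Nat 0 1 (vnil Nat)) (vcons Nat 0 ((fun (y : Nat) => fun (o : Nat) => succ ((fun (r : Nat) => r) o)) 0 (elimNat (fun (η : Nat) => Nat) 0 (fun (μ : Nat) => fun (ε : Nat) => succ ((fun (e : Nat) => e) ε)) 0)) (vnil Nat)))
  ~> vnil (Eq (Vec Nat 1) (vcons Nat 0 1 (vnil Nat)) (vcons Nat 0 ((fun (y : Nat) => succ ((fun (o : Nat) => o) y)) (elimNat (fun (r : Nat) => Nat) 0 (fun (η : Nat) => fun (μ : Nat) => succ ((fun (ε : Nat) => ε) μ)) 0)) (vnil Nat)))
  ~> vnil (Eq (Vec Nat 1) (vcons Nat 0 1 (vnil Nat)) (vcons Nat 0 (succ ((fun (y : Nat) => y) (elimNat (fun (o : Nat) => Nat) 0 (fun (r : Nat) => fun (η : Nat) => succ ((fun (μ : Nat) => μ) η)) 0))) (vnil Nat)))
  ~> vnil (Eq (Vec Nat 1) (vcons Nat 0 1 (vnil Nat)) (vcons Nat 0 (succ (elimNat (fun (y : Nat) => Nat) 0 (fun (o : Nat) => fun (r : Nat) => succ ((fun (η : Nat) => η) r)) 0)) (vnil Nat)))
  ~> vnil (Eq (Vec Nat 1) (vcons Nat 0 1 (vnil Nat)) (vcons Nat 0 1 (vnil Nat)))
inferred type:
  Vec (Eq (Vec Nat 1) (vcons Nat 0 1 (vnil Nat)) (vcons Nat 0 1 (vnil Nat))) 0


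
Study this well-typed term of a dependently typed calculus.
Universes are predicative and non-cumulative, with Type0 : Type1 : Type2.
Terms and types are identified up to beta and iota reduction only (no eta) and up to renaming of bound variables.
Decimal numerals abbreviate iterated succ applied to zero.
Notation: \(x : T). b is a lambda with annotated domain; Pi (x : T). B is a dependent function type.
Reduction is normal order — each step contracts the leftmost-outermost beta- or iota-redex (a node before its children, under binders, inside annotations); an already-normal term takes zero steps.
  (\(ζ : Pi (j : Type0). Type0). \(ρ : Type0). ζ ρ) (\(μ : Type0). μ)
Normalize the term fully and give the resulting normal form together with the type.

resulting normal form:
  \(ζ : Type0). ζ
the term's type:
  Pi (ζ : Type0). Type0


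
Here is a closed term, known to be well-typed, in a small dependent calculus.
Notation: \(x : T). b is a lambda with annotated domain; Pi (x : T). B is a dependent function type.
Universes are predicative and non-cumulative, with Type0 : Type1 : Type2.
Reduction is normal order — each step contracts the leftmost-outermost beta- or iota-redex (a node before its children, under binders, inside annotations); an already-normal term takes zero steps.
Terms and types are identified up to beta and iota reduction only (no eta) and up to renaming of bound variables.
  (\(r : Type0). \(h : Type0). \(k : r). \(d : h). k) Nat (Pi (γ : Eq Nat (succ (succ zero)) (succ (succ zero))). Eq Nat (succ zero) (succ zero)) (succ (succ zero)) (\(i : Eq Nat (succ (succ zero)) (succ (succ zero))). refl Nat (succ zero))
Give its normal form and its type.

reduced normal form:
  succ (succ zero)
inferred type:
  Nat
observation: the leftmost-outermost redex is a beta-redex, and normalization takes 4 steps.


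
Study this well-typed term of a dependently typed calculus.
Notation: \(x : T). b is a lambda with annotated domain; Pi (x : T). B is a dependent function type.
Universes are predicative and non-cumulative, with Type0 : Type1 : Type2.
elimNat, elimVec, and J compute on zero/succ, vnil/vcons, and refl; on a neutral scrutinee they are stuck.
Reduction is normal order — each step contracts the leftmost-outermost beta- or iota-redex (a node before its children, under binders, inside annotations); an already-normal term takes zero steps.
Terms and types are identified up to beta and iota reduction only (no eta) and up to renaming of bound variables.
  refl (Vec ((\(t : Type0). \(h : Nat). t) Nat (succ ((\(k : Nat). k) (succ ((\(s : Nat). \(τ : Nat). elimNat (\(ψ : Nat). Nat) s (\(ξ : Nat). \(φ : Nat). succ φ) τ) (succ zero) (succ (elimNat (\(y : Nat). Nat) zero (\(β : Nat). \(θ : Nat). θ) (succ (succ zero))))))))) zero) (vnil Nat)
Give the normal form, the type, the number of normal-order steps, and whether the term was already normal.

reduced normal form:
  refl (Vec Nat zero) (vnil Nat)
the term's type:
  Eq (Vec Nat zero) (vnil Nat) (vnil Nat)
steps to reach normal form (normal order): 2
already normal: no
first redex: a beta-redex


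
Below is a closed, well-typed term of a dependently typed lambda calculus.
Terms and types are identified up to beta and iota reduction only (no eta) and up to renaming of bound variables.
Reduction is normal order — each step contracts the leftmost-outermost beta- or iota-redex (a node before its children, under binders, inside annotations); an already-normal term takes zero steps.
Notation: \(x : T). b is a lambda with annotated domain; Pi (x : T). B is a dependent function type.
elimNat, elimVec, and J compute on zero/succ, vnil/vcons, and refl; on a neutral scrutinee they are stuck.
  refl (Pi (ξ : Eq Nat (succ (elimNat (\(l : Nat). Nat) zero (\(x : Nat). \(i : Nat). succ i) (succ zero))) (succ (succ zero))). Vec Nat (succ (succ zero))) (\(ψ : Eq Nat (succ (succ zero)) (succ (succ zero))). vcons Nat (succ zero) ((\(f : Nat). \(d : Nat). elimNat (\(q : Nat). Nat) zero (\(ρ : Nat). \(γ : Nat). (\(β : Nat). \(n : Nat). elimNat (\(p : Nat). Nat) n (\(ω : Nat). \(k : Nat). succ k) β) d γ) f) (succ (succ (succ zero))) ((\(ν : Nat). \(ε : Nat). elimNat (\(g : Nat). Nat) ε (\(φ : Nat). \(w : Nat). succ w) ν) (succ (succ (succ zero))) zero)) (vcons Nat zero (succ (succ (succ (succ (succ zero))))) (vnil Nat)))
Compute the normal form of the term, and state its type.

resulting normal form:
  refl (Pi (ξ : Eq Nat (succ (succ zero)) (succ (succ zero))). Vec Nat (succ (succ zero))) (\(l : Eq Nat (succ (succ zero)) (succ (succ zero))). vcons Nat (succ zero) (succ (succ (succ (succ (succ (succ (succ (succ (succ zero))))))))) (vcons Nat zero (succ (succ (succ (succ (succ zero))))) (vnil Nat)))
inferred type:
  Eq (Pi (ξ : Eq Nat (succ (succ zero)) (succ (succ zero))). Vec Nat (succ (succ zero))) (\(l : Eq Nat (succ (succ zero)) (succ (succ zero))). vcons Nat (succ zero) (succ (succ (succ (succ (succ (succ (succ (succ (succ zero))))))))) (vcons Nat zero (succ (succ (succ (succ (succ zero))))) (vnil Nat))) (\(x : Eq Nat (succ (succ zero)) (succ (succ zero))). vcons Nat (succ zero) (succ (succ (succ (succ (succ (succ (succ (succ (succ zero))))))))) (vcons Nat zero (succ (succ (succ (succ (succ zero))))) (vnil Nat)))
observation: normalization takes exactly 88 steps under the normal-order strategy.


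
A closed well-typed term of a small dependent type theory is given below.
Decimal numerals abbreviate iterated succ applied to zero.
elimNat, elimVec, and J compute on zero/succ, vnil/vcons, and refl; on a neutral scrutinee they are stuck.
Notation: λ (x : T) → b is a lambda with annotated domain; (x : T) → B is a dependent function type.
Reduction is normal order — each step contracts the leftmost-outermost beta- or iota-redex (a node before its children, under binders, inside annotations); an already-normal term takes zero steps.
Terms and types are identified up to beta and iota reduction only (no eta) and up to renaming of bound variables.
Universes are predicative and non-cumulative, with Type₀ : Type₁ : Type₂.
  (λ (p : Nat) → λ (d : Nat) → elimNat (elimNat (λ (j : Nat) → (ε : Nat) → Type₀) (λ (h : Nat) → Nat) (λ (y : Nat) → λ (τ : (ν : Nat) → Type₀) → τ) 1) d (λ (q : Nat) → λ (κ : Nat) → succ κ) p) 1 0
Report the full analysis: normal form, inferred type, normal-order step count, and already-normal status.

normal form:
  1
the term's type:
  Nat
steps to reach normal form (normal order): 6
started in normal form: no
first redex: a beta-redex


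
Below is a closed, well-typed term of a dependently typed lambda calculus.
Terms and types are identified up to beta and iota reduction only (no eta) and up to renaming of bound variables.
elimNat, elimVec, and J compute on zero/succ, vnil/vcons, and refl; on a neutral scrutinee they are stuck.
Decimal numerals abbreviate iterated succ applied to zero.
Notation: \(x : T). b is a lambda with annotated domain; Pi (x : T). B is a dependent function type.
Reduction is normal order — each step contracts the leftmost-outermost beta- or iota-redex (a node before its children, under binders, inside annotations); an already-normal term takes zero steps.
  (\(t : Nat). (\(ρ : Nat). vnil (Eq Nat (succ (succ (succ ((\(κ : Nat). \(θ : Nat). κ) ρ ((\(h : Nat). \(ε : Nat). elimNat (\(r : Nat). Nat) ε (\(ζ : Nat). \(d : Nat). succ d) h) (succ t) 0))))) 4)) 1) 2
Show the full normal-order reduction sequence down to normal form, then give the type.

normal-order reduction:
  (\(t : Nat). (\(ρ : Nat). vnil (Eq Nat (succ (succ (succ ((\(κ : Nat). \(θ : Nat). κ) ρ ((\(h : Nat). \(ε : Nat). elimNat (\(r : Nat). Nat) ε (\(ζ : Nat). \(d : Nat). succ d) h) (succ t) 0))))) 4)) 1) 2
  ~> (\(t : Nat). vnil (Eq Nat (succ (succ (succ ((\(ρ : Nat). \(κ : Nat). ρ) t ((\(θ : Nat). \(h : Nat). elimNat (\(ε : Nat). Nat) h (\(r : Nat). \(ζ : Nat). succ ζ) θ) 3 0))))) 4)) 1
  ~> vnil (Eq Nat (succ (succ (succ ((\(t : Nat). \(ρ : Nat). t) 1 ((\(κ : Nat). \(θ : Nat). elimNat (\(h : Nat). Nat) θ (\(ε : Nat). \(r : Nat). succ r) κ) 3 0))))) 4)
  ~> vnil (Eq Nat (succ (succ (succ ((\(t : Nat). 1) ((\(ρ : Nat). \(κ : Nat). elimNat (\(θ : Nat). Nat) κ (\(h : Nat). \(ε : Nat). succ ε) ρ) 3 0))))) 4)
  ~> vnil (Eq Nat 4 4)
inferred type:
  Vec (Eq Nat 4 4) 0


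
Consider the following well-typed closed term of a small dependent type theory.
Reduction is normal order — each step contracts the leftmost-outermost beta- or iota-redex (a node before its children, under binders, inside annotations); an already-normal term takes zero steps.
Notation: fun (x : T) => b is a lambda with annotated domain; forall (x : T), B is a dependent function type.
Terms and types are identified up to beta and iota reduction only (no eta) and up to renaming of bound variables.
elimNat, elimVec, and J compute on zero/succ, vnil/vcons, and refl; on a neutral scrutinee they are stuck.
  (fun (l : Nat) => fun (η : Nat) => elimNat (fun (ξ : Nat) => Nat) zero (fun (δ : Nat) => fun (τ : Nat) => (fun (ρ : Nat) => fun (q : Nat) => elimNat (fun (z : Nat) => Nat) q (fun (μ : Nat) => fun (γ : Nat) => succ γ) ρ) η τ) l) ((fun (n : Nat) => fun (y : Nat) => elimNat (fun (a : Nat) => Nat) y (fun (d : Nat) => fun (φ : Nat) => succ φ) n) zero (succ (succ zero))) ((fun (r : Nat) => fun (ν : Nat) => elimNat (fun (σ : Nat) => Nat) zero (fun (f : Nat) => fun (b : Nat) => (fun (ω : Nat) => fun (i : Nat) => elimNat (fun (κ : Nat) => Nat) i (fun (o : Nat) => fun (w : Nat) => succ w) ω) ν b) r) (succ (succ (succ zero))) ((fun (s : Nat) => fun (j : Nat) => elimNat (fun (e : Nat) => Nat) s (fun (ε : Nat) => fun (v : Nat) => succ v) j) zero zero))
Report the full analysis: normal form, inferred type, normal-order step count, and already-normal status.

resulting normal form:
  zero
the term's type:
  Nat
normal-order step count: 45
started in normal form: no
first contracted redex: a beta-redex
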